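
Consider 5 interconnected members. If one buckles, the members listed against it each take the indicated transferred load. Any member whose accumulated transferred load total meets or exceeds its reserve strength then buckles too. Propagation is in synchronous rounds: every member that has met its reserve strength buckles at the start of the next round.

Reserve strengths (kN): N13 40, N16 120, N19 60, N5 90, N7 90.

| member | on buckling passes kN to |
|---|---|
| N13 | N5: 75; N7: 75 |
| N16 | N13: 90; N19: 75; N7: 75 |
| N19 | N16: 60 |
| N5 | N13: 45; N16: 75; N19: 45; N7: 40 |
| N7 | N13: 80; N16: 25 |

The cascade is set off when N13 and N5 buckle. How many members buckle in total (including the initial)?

3

Round 1 — N13, N5 buckle (initial).
  N16: +75 → 75 < 120
  N19: +45 → 45 < 60
  N7: +75+40 → 115 ≥ 90
Round 2 — N7 buckles.
  N16: +25 → 100 < 120
No further bucklings.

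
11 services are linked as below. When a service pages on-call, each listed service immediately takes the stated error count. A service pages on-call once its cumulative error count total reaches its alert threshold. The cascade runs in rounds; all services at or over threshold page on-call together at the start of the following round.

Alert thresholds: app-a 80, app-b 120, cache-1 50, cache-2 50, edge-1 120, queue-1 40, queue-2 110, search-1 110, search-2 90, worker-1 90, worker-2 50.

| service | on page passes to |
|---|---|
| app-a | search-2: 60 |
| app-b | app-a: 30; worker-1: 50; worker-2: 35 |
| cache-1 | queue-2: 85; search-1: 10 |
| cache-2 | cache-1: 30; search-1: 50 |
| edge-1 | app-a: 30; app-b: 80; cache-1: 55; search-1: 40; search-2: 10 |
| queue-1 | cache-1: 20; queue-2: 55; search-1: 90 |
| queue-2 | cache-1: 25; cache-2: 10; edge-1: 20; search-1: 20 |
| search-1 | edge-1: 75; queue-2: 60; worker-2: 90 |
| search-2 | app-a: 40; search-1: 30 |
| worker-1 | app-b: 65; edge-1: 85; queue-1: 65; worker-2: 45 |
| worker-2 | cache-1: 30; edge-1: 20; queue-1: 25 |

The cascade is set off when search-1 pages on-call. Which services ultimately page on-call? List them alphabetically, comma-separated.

Round 1 — search-1 pages on-call (initial).
  edge-1: +75 → 75 < 120
  queue-2: +60 → 60 < 110
  worker-2: +90 → 90 ≥ 50
Round 2 — worker-2 pages on-call.
  cache-1: +30 → 30 < 50
  edge-1: +20 → 95 < 120
  queue-1: +25 → 25 < 40
No further pages.

search-1, worker-2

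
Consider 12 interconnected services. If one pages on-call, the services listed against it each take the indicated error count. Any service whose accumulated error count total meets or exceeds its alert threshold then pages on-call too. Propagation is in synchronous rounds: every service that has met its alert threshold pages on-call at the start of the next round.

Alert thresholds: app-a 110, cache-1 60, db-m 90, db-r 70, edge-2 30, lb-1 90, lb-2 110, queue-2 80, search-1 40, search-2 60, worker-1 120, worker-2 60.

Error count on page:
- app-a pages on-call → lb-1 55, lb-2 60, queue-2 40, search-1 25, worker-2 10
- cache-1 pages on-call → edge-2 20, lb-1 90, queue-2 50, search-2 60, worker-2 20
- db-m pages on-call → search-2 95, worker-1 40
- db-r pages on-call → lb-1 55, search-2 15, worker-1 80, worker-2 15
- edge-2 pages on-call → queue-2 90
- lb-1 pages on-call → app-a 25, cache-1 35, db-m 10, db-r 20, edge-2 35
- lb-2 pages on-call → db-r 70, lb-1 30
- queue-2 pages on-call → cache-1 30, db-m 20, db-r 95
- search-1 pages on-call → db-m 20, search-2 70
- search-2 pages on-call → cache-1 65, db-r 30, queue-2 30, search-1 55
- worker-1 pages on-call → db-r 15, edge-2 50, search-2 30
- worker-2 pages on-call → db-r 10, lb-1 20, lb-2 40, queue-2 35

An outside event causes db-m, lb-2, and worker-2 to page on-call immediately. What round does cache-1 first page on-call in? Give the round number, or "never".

3

Round 1 — db-m, lb-2, worker-2 page on-call (initial).
  db-r: +70+10 → 80 ≥ 70
  lb-1: +30+20 → 50 < 90
  queue-2: +35 → 35 < 80
  search-2: +95 → 95 ≥ 60
  worker-1: +40 → 40 < 120
Round 2 — db-r, search-2 page on-call.
  cache-1: +65 → 65 ≥ 60
  lb-1: +55 → 105 ≥ 90
  queue-2: +30 → 65 < 80
  search-1: +55 → 55 ≥ 40
  worker-1: +80 → 120 ≥ 120
Round 3 — cache-1, lb-1, search-1, worker-1 page on-call.
  app-a: +25 → 25 < 110
  edge-2: +20+35+50 → 105 ≥ 30
  queue-2: +50 → 115 ≥ 80
Round 4 — edge-2, queue-2 page on-call.
No further pages.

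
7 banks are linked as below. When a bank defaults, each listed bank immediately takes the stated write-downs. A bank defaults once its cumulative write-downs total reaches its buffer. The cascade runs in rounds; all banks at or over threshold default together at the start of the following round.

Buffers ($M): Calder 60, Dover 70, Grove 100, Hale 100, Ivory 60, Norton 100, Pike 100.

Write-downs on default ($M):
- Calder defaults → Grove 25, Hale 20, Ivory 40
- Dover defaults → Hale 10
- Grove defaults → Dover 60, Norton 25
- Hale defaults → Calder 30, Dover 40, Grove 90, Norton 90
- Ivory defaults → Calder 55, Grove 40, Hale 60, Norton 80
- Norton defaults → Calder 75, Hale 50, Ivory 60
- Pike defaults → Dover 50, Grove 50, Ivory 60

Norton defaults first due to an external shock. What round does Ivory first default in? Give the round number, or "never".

Round 1 — Norton defaults (initial).
  Calder: +75 → 75 ≥ 60
  Hale: +50 → 50 < 100
  Ivory: +60 → 60 ≥ 60
Round 2 — Calder, Ivory default.
  Grove: +25+40 → 65 < 100
  Hale: +20+60 → 130 ≥ 100
Round 3 — Hale defaults.
  Dover: +40 → 40 < 70
  Grove: +90 → 155 ≥ 100
Round 4 — Grove defaults.
  Dover: +60 → 100 ≥ 70
Round 5 — Dover defaults.
No further defaults.

2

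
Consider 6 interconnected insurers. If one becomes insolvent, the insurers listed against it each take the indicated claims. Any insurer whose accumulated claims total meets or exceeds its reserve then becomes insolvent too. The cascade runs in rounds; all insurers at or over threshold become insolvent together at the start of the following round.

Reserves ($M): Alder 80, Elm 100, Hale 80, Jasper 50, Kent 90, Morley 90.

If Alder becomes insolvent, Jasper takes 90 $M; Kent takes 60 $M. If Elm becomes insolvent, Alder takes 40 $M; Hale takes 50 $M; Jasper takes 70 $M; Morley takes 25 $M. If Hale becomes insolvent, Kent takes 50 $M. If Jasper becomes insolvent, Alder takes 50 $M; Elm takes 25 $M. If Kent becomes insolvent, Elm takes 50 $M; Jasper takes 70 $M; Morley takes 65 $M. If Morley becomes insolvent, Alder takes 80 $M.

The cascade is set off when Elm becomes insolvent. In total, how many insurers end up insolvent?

3

Round 1 — Elm becomes insolvent (initial).
  Alder: +40 → 40 < 80
  Hale: +50 → 50 < 80
  Jasper: +70 → 70 ≥ 50
  Morley: +25 → 25 < 90
Round 2 — Jasper becomes insolvent.
  Alder: +50 → 90 ≥ 80
Round 3 — Alder becomes insolvent.
  Kent: +60 → 60 < 90
No further insolvencies.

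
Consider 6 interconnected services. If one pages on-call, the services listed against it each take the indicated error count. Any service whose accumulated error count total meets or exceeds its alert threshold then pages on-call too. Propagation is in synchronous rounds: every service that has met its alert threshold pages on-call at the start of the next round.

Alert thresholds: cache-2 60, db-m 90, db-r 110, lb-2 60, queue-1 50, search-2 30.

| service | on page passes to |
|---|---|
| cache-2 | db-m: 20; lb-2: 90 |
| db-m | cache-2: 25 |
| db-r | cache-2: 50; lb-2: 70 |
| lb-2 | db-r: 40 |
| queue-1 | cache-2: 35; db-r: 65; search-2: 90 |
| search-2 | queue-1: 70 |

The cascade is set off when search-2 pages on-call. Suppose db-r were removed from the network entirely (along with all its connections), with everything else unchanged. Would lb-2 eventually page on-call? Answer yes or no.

no

With db-r removed:
Round 1 — search-2 pages on-call (initial).
  queue-1: +70 → 70 ≥ 50
Round 2 — queue-1 pages on-call.
  cache-2: +35 → 35 < 60
No further pages.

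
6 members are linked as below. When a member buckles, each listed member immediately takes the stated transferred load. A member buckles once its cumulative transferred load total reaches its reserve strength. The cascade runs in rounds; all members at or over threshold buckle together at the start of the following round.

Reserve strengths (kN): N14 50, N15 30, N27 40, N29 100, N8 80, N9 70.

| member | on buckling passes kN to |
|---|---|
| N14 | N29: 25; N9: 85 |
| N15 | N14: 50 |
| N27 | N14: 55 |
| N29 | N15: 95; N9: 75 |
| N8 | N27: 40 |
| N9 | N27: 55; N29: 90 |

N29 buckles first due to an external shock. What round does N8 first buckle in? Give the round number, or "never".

never

Round 1 — N29 buckles (initial).
  N15: +95 → 95 ≥ 30
  N9: +75 → 75 ≥ 70
Round 2 — N15, N9 buckle.
  N14: +50 → 50 ≥ 50
  N27: +55 → 55 ≥ 40
Round 3 — N14, N27 buckle.
No further bucklings.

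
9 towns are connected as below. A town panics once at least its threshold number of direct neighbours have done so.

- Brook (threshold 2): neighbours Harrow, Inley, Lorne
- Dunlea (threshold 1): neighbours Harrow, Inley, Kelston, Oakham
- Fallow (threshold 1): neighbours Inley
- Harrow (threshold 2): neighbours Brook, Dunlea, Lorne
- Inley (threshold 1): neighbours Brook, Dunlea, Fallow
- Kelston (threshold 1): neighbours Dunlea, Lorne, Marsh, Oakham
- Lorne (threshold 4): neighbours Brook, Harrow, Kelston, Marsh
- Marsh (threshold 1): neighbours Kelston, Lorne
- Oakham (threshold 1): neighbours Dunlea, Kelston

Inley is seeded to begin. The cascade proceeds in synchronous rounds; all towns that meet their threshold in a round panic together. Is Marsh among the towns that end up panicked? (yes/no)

yes

Round 1 — Inley panics (initial).
Round 2 — checking thresholds:
  Brook: 1 of 3 neighbours < 2, below threshold.
  Dunlea: 1 of 4 neighbours ≥ 1, panics.
  Fallow: 1 of 1 neighbours ≥ 1, panics.
Round 3 — checking thresholds:
  Brook: 1 of 3 neighbours < 2, below threshold.
  Harrow: 1 of 3 neighbours < 2, below threshold.
  Kelston: 1 of 4 neighbours ≥ 1, panics.
  Oakham: 1 of 2 neighbours ≥ 1, panics.
Round 4 — checking thresholds:
  Brook: 1 of 3 neighbours < 2, below threshold.
  Harrow: 1 of 3 neighbours < 2, below threshold.
  Lorne: 1 of 4 neighbours < 4, below threshold.
  Marsh: 1 of 2 neighbours ≥ 1, panics.
Round 5 — no new panics; cascade stops.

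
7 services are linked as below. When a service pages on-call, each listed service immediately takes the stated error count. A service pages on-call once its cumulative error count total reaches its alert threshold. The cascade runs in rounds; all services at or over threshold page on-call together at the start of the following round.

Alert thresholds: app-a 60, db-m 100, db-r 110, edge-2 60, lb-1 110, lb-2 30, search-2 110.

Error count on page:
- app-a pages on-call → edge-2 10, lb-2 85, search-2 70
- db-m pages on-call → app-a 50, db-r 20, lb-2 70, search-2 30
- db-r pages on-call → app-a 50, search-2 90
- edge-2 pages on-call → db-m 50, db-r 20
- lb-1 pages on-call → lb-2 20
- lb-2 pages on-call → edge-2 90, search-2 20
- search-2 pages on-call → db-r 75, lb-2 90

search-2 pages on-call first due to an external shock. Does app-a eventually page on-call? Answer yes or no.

no

Round 1 — search-2 pages on-call (initial).
  db-r: +75 → 75 < 110
  lb-2: +90 → 90 ≥ 30
Round 2 — lb-2 pages on-call.
  edge-2: +90 → 90 ≥ 60
Round 3 — edge-2 pages on-call.
  db-m: +50 → 50 < 100
  db-r: +20 → 95 < 110
No further pages.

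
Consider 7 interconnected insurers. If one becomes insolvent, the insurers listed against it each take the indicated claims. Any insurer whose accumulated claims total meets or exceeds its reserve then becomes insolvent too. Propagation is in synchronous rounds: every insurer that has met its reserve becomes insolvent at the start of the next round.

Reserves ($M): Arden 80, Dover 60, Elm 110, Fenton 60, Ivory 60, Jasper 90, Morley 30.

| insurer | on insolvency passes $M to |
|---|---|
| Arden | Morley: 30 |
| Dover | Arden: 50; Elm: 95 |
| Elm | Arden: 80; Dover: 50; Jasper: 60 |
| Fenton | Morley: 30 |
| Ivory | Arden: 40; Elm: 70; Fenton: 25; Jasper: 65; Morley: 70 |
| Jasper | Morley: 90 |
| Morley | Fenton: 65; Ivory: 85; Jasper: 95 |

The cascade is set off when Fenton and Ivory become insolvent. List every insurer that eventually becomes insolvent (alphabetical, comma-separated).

Fenton, Ivory, Jasper, Morley

Round 1 — Fenton, Ivory become insolvent (initial).
  Arden: +40 → 40 < 80
  Elm: +70 → 70 < 110
  Jasper: +65 → 65 < 90
  Morley: +30+70 → 100 ≥ 30
Round 2 — Morley becomes insolvent.
  Jasper: +95 → 160 ≥ 90
Round 3 — Jasper becomes insolvent.
No further insolvencies.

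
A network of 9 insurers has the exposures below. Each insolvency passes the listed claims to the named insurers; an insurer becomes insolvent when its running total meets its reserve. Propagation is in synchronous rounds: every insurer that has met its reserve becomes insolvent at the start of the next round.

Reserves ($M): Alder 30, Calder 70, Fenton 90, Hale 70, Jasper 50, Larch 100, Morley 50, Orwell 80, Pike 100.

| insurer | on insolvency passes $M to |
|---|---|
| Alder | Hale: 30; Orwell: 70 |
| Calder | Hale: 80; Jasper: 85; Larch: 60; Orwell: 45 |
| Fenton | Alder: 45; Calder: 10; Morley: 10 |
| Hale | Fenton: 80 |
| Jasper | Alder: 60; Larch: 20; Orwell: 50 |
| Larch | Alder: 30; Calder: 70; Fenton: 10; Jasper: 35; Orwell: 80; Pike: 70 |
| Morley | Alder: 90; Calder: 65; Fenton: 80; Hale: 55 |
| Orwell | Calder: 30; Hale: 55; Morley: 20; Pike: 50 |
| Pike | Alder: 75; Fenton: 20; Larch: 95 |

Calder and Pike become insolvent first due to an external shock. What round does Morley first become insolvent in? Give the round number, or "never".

Round 1 — Calder, Pike become insolvent (initial).
  Alder: +75 → 75 ≥ 30
  Fenton: +20 → 20 < 90
  Hale: +80 → 80 ≥ 70
  Jasper: +85 → 85 ≥ 50
  Larch: +60+95 → 155 ≥ 100
  Orwell: +45 → 45 < 80
Round 2 — Alder, Hale, Jasper, Larch become insolvent.
  Fenton: +80+10 → 110 ≥ 90
  Orwell: +70+50+80 → 245 ≥ 80
Round 3 — Fenton, Orwell become insolvent.
  Morley: +10+20 → 30 < 50
No further insolvencies.

never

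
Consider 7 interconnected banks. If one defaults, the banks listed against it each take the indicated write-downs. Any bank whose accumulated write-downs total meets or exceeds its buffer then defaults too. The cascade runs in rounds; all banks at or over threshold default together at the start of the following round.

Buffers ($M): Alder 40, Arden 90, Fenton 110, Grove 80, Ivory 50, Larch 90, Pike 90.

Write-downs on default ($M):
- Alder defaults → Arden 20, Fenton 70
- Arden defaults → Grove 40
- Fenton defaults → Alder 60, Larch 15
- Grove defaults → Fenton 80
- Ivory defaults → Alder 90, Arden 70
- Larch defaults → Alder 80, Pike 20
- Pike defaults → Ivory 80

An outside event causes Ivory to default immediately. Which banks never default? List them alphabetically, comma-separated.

Round 1 — Ivory defaults (initial).
  Alder: +90 → 90 ≥ 40
  Arden: +70 → 70 < 90
Round 2 — Alder defaults.
  Arden: +20 → 90 ≥ 90
  Fenton: +70 → 70 < 110
Round 3 — Arden defaults.
  Grove: +40 → 40 < 80
No further defaults.

Fenton, Grove, Larch, Pike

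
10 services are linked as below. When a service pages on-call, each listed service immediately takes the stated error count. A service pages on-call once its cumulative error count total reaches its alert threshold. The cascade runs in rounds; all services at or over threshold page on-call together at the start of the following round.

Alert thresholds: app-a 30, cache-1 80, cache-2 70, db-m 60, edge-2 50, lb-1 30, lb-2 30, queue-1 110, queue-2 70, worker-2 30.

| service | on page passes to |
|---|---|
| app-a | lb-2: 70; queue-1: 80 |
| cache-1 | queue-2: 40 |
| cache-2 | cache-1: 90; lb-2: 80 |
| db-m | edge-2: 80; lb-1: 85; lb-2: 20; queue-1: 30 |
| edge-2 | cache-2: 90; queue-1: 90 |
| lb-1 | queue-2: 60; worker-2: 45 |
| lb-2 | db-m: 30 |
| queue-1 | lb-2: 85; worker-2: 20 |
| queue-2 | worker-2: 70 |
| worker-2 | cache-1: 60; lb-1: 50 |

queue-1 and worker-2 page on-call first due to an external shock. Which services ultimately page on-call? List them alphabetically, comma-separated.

Round 1 — queue-1, worker-2 page on-call (initial).
  cache-1: +60 → 60 < 80
  lb-1: +50 → 50 ≥ 30
  lb-2: +85 → 85 ≥ 30
Round 2 — lb-1, lb-2 page on-call.
  db-m: +30 → 30 < 60
  queue-2: +60 → 60 < 70
No further pages.

lb-1, lb-2, queue-1, worker-2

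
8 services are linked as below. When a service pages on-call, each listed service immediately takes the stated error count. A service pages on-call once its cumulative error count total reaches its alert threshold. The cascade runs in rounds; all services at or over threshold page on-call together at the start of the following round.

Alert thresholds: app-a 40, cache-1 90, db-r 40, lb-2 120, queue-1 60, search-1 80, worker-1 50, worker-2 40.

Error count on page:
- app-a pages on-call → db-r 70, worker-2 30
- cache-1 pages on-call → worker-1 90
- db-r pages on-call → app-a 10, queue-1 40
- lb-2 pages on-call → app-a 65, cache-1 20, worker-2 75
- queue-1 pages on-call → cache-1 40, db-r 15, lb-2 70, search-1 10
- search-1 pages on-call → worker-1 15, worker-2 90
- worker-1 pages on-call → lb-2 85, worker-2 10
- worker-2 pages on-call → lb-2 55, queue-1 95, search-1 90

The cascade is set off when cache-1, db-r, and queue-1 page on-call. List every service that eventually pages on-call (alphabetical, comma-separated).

Round 1 — cache-1, db-r, queue-1 page on-call (initial).
  app-a: +10 → 10 < 40
  lb-2: +70 → 70 < 120
  search-1: +10 → 10 < 80
  worker-1: +90 → 90 ≥ 50
Round 2 — worker-1 pages on-call.
  lb-2: +85 → 155 ≥ 120
  worker-2: +10 → 10 < 40
Round 3 — lb-2 pages on-call.
  app-a: +65 → 75 ≥ 40
  worker-2: +75 → 85 ≥ 40
Round 4 — app-a, worker-2 page on-call.
  search-1: +90 → 100 ≥ 80
Round 5 — search-1 pages on-call.
No further pages.

app-a, cache-1, db-r, lb-2, queue-1, search-1, worker-1, worker-2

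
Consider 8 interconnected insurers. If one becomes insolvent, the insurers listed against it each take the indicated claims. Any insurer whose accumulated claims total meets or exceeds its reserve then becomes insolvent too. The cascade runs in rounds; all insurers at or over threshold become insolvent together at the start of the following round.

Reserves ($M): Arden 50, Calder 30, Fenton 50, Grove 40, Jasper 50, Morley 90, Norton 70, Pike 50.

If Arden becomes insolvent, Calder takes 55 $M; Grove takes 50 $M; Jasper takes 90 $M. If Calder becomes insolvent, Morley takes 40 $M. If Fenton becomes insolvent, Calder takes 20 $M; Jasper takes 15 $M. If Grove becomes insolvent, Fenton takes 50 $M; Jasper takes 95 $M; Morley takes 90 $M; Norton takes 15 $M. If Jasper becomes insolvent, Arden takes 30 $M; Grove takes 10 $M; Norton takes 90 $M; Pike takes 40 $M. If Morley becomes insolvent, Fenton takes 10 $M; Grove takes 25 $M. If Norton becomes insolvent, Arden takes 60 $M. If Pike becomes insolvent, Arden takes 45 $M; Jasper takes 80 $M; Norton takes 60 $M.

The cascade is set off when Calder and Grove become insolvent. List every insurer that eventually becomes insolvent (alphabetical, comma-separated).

Round 1 — Calder, Grove become insolvent (initial).
  Fenton: +50 → 50 ≥ 50
  Jasper: +95 → 95 ≥ 50
  Morley: +40+90 → 130 ≥ 90
  Norton: +15 → 15 < 70
Round 2 — Fenton, Jasper, Morley become insolvent.
  Arden: +30 → 30 < 50
  Norton: +90 → 105 ≥ 70
  Pike: +40 → 40 < 50
Round 3 — Norton becomes insolvent.
  Arden: +60 → 90 ≥ 50
Round 4 — Arden becomes insolvent.
No further insolvencies.

Arden, Calder, Fenton, Grove, Jasper, Morley, Norton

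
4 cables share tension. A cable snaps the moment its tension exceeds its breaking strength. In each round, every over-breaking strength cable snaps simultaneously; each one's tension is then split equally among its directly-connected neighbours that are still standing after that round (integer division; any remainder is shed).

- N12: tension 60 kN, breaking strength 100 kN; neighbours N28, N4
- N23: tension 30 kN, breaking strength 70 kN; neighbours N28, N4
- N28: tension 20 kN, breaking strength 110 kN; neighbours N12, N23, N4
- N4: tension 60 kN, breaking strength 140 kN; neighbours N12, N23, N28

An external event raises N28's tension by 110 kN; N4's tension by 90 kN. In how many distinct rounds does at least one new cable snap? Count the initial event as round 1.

Round 1 — N28 at 130 > 110; N4 at 150 > 140. N28, N4 snap.
  N28 sheds 130 kN to N12, N23: 65 each.
    N12: 60+65 = 125 > 100
    N23: 30+65 = 95 > 70
  N4 sheds 150 kN to N12, N23: 75 each.
    N12: 125+75 = 200 > 100
    N23: 95+75 = 170 > 70
Round 2 — N12, N23 snap.
  N12 sheds 200 kN: no online neighbours, lost.
  N23 sheds 170 kN: no online neighbours, lost.
No further breaks.

2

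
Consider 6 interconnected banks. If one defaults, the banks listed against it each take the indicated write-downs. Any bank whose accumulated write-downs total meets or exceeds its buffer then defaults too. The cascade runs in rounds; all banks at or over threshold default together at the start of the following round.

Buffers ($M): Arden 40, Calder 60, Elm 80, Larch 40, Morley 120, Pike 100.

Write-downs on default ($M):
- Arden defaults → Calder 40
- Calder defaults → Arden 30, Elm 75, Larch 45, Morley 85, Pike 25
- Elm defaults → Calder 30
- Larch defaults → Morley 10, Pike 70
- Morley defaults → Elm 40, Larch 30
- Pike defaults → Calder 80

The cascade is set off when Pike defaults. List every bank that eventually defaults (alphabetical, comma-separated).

Round 1 — Pike defaults (initial).
  Calder: +80 → 80 ≥ 60
Round 2 — Calder defaults.
  Arden: +30 → 30 < 40
  Elm: +75 → 75 < 80
  Larch: +45 → 45 ≥ 40
  Morley: +85 → 85 < 120
Round 3 — Larch defaults.
  Morley: +10 → 95 < 120
No further defaults.

Calder, Larch, Pike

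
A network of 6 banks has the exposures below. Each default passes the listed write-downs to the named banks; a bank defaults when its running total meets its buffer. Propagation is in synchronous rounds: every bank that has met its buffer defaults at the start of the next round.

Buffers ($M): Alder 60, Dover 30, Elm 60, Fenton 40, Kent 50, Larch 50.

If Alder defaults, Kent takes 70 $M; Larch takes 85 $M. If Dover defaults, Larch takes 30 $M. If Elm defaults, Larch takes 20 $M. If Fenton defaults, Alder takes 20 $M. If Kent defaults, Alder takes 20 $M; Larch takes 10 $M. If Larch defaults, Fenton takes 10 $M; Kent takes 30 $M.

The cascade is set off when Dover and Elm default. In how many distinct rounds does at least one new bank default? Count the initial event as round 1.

Round 1 — Dover, Elm default (initial).
  Larch: +30+20 → 50 ≥ 50
Round 2 — Larch defaults.
  Fenton: +10 → 10 < 40
  Kent: +30 → 30 < 50
No further defaults.

2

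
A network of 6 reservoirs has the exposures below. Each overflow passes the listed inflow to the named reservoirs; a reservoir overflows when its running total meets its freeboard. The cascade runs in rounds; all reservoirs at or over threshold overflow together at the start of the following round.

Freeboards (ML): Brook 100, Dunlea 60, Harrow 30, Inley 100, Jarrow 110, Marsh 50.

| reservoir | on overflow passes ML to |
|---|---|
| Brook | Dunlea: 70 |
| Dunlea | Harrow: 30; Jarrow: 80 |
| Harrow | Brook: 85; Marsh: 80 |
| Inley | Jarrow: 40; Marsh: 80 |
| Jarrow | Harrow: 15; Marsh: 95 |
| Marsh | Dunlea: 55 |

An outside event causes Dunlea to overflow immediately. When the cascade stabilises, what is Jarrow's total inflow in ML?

80

Round 1 — Dunlea overflows (initial).
  Harrow: +30 → 30 ≥ 30
  Jarrow: +80 → 80 < 110
Round 2 — Harrow overflows.
  Brook: +85 → 85 < 100
  Marsh: +80 → 80 ≥ 50
Round 3 — Marsh overflows.
No further overflows.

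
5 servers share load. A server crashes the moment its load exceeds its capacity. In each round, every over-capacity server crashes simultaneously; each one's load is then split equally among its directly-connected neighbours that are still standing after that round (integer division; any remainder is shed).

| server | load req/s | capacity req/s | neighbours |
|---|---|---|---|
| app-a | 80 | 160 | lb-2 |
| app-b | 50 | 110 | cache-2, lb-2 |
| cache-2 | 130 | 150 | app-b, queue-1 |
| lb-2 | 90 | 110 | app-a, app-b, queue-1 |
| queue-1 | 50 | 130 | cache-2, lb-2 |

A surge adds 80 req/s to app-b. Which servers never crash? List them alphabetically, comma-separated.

Round 1 — app-b at 130 > 110. app-b crashes.
  app-b sheds 130 req/s to cache-2, lb-2: 65 each.
    cache-2: 130+65 = 195 > 150
    lb-2: 90+65 = 155 > 110
Round 2 — cache-2, lb-2 crash.
  cache-2 sheds 195 req/s to queue-1: 195 each.
    queue-1: 50+195 = 245 > 130
  lb-2 sheds 155 req/s to app-a, queue-1: 77 each (1 lost).
    app-a: 80+77 = 157 ≤ 160
    queue-1: 245+77 = 322 > 130
Round 3 — queue-1 crashes.
  queue-1 sheds 322 req/s: no online neighbours, lost.
No further crashes.

app-a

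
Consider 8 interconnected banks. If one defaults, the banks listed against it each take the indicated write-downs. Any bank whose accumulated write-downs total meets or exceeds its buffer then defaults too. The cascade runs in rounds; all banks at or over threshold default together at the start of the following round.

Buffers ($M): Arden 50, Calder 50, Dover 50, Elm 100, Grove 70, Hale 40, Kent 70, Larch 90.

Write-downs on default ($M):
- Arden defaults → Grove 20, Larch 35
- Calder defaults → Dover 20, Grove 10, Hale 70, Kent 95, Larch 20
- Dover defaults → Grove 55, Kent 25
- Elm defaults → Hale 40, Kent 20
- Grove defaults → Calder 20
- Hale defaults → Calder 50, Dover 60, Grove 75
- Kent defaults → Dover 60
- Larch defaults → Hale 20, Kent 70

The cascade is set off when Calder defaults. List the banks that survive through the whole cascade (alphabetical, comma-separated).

Arden, Elm, Larch

Round 1 — Calder defaults (initial).
  Dover: +20 → 20 < 50
  Grove: +10 → 10 < 70
  Hale: +70 → 70 ≥ 40
  Kent: +95 → 95 ≥ 70
  Larch: +20 → 20 < 90
Round 2 — Hale, Kent default.
  Dover: +60+60 → 140 ≥ 50
  Grove: +75 → 85 ≥ 70
Round 3 — Dover, Grove default.
No further defaults.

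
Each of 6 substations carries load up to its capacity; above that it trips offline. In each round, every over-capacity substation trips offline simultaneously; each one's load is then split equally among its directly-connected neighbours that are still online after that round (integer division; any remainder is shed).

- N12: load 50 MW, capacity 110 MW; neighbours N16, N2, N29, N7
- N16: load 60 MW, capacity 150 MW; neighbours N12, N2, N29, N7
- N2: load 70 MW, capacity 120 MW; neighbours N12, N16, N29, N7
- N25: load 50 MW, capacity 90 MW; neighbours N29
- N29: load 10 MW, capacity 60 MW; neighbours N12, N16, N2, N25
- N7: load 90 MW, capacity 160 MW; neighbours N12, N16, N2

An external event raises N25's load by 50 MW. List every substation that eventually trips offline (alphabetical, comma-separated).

Round 1 — N25 at 100 > 90. N25 trips offline.
  N25 sheds 100 MW to N29: 100 each.
    N29: 10+100 = 110 > 60
Round 2 — N29 trips offline.
  N29 sheds 110 MW to N12, N16, N2: 36 each (2 lost).
    N12: 50+36 = 86 ≤ 110
    N16: 60+36 = 96 ≤ 150
    N2: 70+36 = 106 ≤ 120
No further trips.

N25, N29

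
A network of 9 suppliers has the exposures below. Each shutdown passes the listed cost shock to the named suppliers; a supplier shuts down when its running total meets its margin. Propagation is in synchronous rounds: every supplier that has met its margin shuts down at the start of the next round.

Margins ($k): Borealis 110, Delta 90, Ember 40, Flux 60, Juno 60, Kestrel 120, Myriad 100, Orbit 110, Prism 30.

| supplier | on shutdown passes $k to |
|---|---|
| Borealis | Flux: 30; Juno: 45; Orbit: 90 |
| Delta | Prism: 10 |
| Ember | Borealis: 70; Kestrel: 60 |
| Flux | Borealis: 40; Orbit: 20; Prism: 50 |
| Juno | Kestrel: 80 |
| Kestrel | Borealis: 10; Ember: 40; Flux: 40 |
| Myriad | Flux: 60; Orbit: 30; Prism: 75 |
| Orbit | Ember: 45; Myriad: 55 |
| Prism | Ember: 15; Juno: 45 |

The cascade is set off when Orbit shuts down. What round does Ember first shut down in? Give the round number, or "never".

Round 1 — Orbit shuts down (initial).
  Ember: +45 → 45 ≥ 40
  Myriad: +55 → 55 < 100
Round 2 — Ember shuts down.
  Borealis: +70 → 70 < 110
  Kestrel: +60 → 60 < 120
No further shutdowns.

2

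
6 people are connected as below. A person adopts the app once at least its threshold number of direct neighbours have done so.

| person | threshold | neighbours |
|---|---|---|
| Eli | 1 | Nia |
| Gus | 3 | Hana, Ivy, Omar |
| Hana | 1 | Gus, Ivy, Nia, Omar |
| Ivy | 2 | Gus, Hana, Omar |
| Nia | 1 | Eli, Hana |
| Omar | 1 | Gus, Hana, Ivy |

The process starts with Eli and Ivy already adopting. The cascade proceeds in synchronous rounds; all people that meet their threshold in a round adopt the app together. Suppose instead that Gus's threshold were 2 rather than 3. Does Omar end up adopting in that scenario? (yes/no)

yes

With Gus's threshold at 2:
Round 1 — Eli, Ivy adopt the app (initial).
Round 2 — checking thresholds:
  Gus: 1 of 3 neighbours < 2, below threshold.
  Hana: 1 of 4 neighbours ≥ 1, adopts the app.
  Nia: 1 of 2 neighbours ≥ 1, adopts the app.
  Omar: 1 of 3 neighbours ≥ 1, adopts the app.
Round 3 — checking thresholds:
  Gus: 3 of 3 neighbours ≥ 2, adopts the app.
Round 4 — no new adoptions; cascade stops.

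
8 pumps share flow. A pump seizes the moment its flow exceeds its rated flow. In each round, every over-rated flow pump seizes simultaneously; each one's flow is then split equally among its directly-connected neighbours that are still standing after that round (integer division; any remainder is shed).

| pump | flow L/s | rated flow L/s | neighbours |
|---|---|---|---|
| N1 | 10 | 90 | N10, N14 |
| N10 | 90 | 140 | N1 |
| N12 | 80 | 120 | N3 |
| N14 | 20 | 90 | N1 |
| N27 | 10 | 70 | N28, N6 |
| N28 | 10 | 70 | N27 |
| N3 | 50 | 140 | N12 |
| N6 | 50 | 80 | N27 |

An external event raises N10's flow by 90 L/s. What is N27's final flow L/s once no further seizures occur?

Round 1 — N10 at 180 > 140. N10 seizes.
  N10 sheds 180 L/s to N1: 180 each.
    N1: 10+180 = 190 > 90
Round 2 — N1 seizes.
  N1 sheds 190 L/s to N14: 190 each.
    N14: 20+190 = 210 > 90
Round 3 — N14 seizes.
  N14 sheds 210 L/s: no online neighbours, lost.
No further seizures.

10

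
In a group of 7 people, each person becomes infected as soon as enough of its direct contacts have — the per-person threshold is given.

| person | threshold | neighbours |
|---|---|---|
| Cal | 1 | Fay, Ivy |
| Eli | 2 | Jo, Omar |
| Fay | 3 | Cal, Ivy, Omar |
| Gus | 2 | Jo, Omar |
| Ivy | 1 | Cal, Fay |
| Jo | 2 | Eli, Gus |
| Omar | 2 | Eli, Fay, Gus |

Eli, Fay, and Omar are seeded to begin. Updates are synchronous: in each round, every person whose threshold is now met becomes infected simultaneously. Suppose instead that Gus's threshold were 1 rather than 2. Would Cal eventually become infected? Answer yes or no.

With Gus's threshold at 1:
Round 1 — Eli, Fay, Omar become infected (initial).
Round 2 — checking thresholds:
  Cal: 1 of 2 neighbours ≥ 1, becomes infected.
  Gus: 1 of 2 neighbours ≥ 1, becomes infected.
  Ivy: 1 of 2 neighbours ≥ 1, becomes infected.
  Jo: 1 of 2 neighbours < 2, not yet.
Round 3 — checking thresholds:
  Jo: 2 of 2 neighbours ≥ 2, becomes infected.
Round 4 — no new infections; cascade stops.

yes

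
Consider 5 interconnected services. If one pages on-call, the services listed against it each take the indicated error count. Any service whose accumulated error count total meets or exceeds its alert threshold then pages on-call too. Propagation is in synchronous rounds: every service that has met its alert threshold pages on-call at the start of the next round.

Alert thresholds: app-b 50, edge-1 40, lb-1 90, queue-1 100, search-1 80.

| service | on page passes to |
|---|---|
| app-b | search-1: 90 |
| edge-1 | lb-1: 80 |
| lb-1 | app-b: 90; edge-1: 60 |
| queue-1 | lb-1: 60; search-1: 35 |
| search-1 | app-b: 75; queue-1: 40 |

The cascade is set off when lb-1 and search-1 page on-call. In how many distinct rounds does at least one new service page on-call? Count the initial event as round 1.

Round 1 — lb-1, search-1 page on-call (initial).
  app-b: +90+75 → 165 ≥ 50
  edge-1: +60 → 60 ≥ 40
  queue-1: +40 → 40 < 100
Round 2 — app-b, edge-1 page on-call.
No further pages.

2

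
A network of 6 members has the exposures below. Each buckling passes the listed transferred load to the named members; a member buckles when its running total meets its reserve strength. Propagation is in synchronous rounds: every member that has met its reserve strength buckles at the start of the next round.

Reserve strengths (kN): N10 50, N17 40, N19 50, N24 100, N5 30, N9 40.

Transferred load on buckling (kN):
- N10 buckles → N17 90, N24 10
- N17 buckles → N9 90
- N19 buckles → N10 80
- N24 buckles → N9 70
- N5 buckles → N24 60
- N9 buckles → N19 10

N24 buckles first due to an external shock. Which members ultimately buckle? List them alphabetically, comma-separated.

Round 1 — N24 buckles (initial).
  N9: +70 → 70 ≥ 40
Round 2 — N9 buckles.
  N19: +10 → 10 < 50
No further bucklings.

N24, N9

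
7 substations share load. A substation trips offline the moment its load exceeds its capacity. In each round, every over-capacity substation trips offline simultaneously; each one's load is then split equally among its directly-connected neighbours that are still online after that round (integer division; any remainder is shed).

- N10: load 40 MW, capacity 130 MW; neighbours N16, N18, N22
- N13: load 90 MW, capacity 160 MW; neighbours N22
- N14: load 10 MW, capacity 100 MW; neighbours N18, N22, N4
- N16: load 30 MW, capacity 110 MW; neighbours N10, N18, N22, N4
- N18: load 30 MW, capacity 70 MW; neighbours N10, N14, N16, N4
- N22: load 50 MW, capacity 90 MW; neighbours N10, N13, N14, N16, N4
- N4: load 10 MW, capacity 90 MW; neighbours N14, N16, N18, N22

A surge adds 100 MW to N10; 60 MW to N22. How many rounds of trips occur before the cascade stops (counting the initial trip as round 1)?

4

Round 1 — N10 at 140 > 130; N22 at 110 > 90. N10, N22 trip offline.
  N10 sheds 140 MW to N16, N18: 70 each.
    N16: 30+70 = 100 ≤ 110
    N18: 30+70 = 100 > 70
  N22 sheds 110 MW to N13, N14, N16, N4: 27 each (2 lost).
    N13: 90+27 = 117 ≤ 160
    N14: 10+27 = 37 ≤ 100
    N16: 100+27 = 127 > 110
    N4: 10+27 = 37 ≤ 90
Round 2 — N16, N18 trip offline.
  N16 sheds 127 MW to N4: 127 each.
    N4: 37+127 = 164 > 90
  N18 sheds 100 MW to N14, N4: 50 each.
    N14: 37+50 = 87 ≤ 100
    N4: 164+50 = 214 > 90
Round 3 — N4 trips offline.
  N4 sheds 214 MW to N14: 214 each.
    N14: 87+214 = 301 > 100
Round 4 — N14 trips offline.
  N14 sheds 301 MW: no online neighbours, lost.
No further trips.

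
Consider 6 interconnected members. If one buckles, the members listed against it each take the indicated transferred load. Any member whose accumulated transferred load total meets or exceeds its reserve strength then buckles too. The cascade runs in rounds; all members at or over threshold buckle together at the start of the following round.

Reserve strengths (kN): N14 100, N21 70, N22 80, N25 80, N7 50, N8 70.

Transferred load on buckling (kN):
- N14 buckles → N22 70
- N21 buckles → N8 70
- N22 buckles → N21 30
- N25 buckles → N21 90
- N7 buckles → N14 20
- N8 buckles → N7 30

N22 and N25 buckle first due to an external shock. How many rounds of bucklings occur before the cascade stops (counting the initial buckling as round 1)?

3

Round 1 — N22, N25 buckle (initial).
  N21: +30+90 → 120 ≥ 70
Round 2 — N21 buckles.
  N8: +70 → 70 ≥ 70
Round 3 — N8 buckles.
  N7: +30 → 30 < 50
No further bucklings.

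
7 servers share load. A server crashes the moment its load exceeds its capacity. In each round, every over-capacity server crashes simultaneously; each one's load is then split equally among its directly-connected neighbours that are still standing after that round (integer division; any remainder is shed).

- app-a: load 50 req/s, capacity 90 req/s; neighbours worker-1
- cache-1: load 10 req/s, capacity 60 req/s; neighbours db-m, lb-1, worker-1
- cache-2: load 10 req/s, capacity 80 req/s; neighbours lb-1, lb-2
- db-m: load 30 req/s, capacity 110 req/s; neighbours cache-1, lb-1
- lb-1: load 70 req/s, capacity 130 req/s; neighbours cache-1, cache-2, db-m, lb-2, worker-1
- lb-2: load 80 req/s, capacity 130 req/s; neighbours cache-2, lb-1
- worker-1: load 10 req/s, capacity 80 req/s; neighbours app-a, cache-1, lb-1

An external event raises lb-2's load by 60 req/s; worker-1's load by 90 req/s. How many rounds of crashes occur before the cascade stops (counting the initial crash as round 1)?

4

Round 1 — lb-2 at 140 > 130; worker-1 at 100 > 80. lb-2, worker-1 crash.
  lb-2 sheds 140 req/s to cache-2, lb-1: 70 each.
    cache-2: 10+70 = 80 ≤ 80
    lb-1: 70+70 = 140 > 130
  worker-1 sheds 100 req/s to app-a, cache-1, lb-1: 33 each (1 lost).
    app-a: 50+33 = 83 ≤ 90
    cache-1: 10+33 = 43 ≤ 60
    lb-1: 140+33 = 173 > 130
Round 2 — lb-1 crashes.
  lb-1 sheds 173 req/s to cache-1, cache-2, db-m: 57 each (2 lost).
    cache-1: 43+57 = 100 > 60
    cache-2: 80+57 = 137 > 80
    db-m: 30+57 = 87 ≤ 110
Round 3 — cache-1, cache-2 crash.
  cache-1 sheds 100 req/s to db-m: 100 each.
    db-m: 87+100 = 187 > 110
  cache-2 sheds 137 req/s: no online neighbours, lost.
Round 4 — db-m crashes.
  db-m sheds 187 req/s: no online neighbours, lost.
No further crashes.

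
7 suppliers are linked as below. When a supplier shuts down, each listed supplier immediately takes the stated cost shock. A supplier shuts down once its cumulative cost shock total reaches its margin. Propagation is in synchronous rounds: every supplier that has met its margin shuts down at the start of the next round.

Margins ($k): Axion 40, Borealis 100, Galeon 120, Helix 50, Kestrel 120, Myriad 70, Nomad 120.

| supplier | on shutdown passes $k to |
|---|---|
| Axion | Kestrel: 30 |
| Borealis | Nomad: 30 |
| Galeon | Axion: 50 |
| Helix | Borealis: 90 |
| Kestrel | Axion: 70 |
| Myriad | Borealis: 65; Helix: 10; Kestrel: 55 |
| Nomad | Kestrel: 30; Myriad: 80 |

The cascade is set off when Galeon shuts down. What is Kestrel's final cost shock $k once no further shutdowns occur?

30

Round 1 — Galeon shuts down (initial).
  Axion: +50 → 50 ≥ 40
Round 2 — Axion shuts down.
  Kestrel: +30 → 30 < 120
No further shutdowns.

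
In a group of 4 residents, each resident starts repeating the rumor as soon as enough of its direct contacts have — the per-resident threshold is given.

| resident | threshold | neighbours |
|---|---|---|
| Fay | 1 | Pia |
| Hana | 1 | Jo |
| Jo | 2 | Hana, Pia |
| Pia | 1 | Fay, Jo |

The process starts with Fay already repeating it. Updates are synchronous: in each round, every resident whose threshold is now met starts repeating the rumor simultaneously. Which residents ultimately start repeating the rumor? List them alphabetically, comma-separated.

Fay, Pia

Round 1 — Fay starts repeating the rumor (initial).
Round 2 — checking thresholds:
  Pia: 1 of 2 neighbours ≥ 1, starts repeating the rumor.
Round 3 — no new spreads; cascade stops.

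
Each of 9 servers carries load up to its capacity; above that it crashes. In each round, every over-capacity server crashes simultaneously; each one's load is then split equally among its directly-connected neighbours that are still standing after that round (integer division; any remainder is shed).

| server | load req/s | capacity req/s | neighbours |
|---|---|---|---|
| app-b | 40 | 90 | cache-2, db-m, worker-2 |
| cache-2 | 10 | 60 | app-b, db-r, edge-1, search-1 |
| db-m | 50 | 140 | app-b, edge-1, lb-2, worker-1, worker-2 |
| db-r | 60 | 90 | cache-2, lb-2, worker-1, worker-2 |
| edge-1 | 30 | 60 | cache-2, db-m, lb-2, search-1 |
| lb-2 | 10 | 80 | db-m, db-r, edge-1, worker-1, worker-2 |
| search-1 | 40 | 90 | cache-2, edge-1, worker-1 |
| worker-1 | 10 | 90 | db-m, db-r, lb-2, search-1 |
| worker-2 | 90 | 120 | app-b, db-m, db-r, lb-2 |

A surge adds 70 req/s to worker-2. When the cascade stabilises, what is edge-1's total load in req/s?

Round 1 — worker-2 at 160 > 120. worker-2 crashes.
  worker-2 sheds 160 req/s to app-b, db-m, db-r, lb-2: 40 each.
    app-b: 40+40 = 80 ≤ 90
    db-m: 50+40 = 90 ≤ 140
    db-r: 60+40 = 100 > 90
    lb-2: 10+40 = 50 ≤ 80
Round 2 — db-r crashes.
  db-r sheds 100 req/s to cache-2, lb-2, worker-1: 33 each (1 lost).
    cache-2: 10+33 = 43 ≤ 60
    lb-2: 50+33 = 83 > 80
    worker-1: 10+33 = 43 ≤ 90
Round 3 — lb-2 crashes.
  lb-2 sheds 83 req/s to db-m, edge-1, worker-1: 27 each (2 lost).
    db-m: 90+27 = 117 ≤ 140
    edge-1: 30+27 = 57 ≤ 60
    worker-1: 43+27 = 70 ≤ 90
No further crashes.

57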